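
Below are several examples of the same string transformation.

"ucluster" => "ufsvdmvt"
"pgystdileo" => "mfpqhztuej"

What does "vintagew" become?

hfxwjoub

Looking at the pairs, the operation is to move the last 3 characters to the front (rotate right by 3), then shift every letter 1 place forward in the alphabet (wrapping around).
For "vintagew" the result is "hfxwjoub".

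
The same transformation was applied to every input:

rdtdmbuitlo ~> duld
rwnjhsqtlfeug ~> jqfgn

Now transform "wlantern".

The rule is to move the first 3 characters to the end (rotate left by 3), then keep one character in every 3, starting at position 1 (positions 1st, 4th, 7th, ...).
On "wlantern" that produces "nrl".

nrl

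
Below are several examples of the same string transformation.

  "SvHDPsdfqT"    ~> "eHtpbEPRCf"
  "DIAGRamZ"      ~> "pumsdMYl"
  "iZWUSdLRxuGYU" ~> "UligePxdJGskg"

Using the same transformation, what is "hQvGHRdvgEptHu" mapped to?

Looking at the pairs, the operation is to shift every letter 12 places forward in the alphabet (wrapping around), then flip the case of every letter.
So "hQvGHRdvgEptHu" becomes "TcHstdPHSqBFtG".

TcHstdPHSqBFtG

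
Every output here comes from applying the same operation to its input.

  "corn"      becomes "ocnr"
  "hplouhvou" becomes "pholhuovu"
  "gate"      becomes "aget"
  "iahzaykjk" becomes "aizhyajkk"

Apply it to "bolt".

Looking at the pairs, the operation is to swap each adjacent pair of characters (1↔2, 3↔4, ...).
On "bolt" that produces "obtl".

obtl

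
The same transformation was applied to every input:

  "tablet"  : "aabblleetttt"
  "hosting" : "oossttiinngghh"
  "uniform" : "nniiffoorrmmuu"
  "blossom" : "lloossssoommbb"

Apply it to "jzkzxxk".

zzkkzzxxxxkkjj

In each case the input is transformed by: move the first character to the end, then double every character.
For "jzkzxxk" the result is "zzkkzzxxxxkkjj".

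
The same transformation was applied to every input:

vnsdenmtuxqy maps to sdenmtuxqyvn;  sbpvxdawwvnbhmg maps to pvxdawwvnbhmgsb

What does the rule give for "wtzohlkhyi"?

In each case the input is transformed by: move the first 2 characters to the end (rotate left by 2).
For "wtzohlkhyi" the result is "zohlkhyiwt".

zohlkhyiwt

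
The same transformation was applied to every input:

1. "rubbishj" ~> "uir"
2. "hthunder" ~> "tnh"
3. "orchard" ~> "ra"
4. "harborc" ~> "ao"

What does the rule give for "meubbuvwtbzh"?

The rule is to swap the first and last characters, then keep one character in every 3, starting at position 2 (positions 2nd, 5th, 8th, ...).
"meubbuvwtbzh" → "ebwz".

ebwz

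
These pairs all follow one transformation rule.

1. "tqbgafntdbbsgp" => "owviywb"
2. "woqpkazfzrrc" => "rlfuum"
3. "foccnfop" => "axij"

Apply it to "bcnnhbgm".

wicb

Looking at the pairs, the operation is to keep every other character starting from the first (positions 1st, 3rd, 5th, ...), then shift every letter 5 places backward in the alphabet (wrapping around).
"bcnnhbgm" → "bnhg" → "wicb".
(Check on "woqpkazfzrrc": → "wqkzzr" → "rlfuum" ✓)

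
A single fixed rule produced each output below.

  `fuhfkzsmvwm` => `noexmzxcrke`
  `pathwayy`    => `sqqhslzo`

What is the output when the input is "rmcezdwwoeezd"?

wrvjeuwrvoogw

What's happening: shift every letter 8 places backward in the alphabet (wrapping around), then move the last 3 characters to the front (rotate right by 3).
Working it through for "rmcezdwwoeezd": intermediate "jeuwrvoogwwrv", final "wrvjeuwrvoogw".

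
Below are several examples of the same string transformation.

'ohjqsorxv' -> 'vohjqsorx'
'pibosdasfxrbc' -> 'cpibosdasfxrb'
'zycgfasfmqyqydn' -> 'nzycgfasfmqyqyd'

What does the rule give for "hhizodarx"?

xhhizodar

What's happening: move the last character to the front.
So "hhizodarx" becomes "xhhizodar".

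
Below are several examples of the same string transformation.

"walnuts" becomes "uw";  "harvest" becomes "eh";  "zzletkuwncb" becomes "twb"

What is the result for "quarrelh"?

rh

Rule — move the first 2 characters to the end (rotate left by 2), then keep one character in every 3, starting at position 3 (positions 3rd, 6th, 9th, ...).
For "quarrelh", step one produces "arrelhqu"; step two turns that into "rh".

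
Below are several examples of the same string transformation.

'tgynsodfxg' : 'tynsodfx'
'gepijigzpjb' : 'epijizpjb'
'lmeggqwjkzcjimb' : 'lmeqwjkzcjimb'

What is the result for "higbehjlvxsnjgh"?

hibehjlvxsnjh

Each output is the input with this applied: remove every "g".
Doing the same to "higbehjlvxsnjgh": "hibehjlvxsnjh".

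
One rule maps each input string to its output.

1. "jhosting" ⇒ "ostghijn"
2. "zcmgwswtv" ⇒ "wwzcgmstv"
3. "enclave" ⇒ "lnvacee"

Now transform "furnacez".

The rule is to sort the characters into alphabetical order, then move the last 3 characters to the front (rotate right by 3).
"furnacez" → "acefnruz" → "ruzacefn".

ruzacefn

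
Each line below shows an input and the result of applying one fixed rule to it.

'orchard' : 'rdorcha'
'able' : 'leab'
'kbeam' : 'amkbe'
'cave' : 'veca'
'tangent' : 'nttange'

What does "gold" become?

ldgo

The rule is to move the last 2 characters to the front (rotate right by 2).
So "gold" becomes "ldgo".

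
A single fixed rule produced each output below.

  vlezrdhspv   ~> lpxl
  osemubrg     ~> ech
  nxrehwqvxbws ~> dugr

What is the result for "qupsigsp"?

gii

Each output is the input with this applied: keep one character in every 3, starting at position 1 (positions 1st, 4th, 7th, ...), then shift every letter 10 places backward in the alphabet (wrapping around).
For "qupsigsp", step one produces "qss"; step two turns that into "gii".
(Check on "vlezrdhspv": → "vzhv" → "lpxl" ✓)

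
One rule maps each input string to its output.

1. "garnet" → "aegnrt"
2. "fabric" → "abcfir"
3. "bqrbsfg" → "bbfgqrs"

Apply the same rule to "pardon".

What's happening: sort the characters into alphabetical order.
Doing the same to "pardon": "adnopr".

adnopr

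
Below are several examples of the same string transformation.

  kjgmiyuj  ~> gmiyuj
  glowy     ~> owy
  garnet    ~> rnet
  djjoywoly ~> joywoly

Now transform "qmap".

What's happening: delete the first 2 characters.
For "qmap" the result is "ap".

ap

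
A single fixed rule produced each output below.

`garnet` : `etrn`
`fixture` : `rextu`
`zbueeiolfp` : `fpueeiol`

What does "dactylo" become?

The pattern: delete the first 2 characters, then move the last 2 characters to the front (rotate right by 2).
"dactylo" → "ctylo" → "locty".

locty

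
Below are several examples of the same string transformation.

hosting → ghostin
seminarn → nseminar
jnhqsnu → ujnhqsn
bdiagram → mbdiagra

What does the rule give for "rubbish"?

hrubbis

The rule is to move the last character to the front.
"rubbish" → "hrubbis".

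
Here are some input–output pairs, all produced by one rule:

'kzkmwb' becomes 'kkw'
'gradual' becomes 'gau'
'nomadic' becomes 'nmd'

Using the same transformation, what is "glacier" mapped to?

gai

The transformation: move the last character to the front, then keep every other character starting from the second (positions 2nd, 4th, 6th, ...).
Working it through for "glacier": intermediate "rglacie", final "gai".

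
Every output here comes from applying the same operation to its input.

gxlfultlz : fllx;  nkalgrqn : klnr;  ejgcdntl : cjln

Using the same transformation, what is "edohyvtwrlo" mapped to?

The transformation: keep every other character starting from the second (positions 2nd, 4th, 6th, ...), then sort the characters into alphabetical order.
Applying both steps to "edohyvtwrlo": "dhvwl", then "dhlvw".

dhlvw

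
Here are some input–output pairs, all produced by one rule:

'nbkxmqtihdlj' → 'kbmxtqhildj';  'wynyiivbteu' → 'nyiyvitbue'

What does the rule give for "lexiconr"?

The transformation: delete the first character, then swap each adjacent pair of characters (1↔2, 3↔4, ...).
On "lexiconr": the first step gives "exiconr", and the second then gives "xecinor".

xecinor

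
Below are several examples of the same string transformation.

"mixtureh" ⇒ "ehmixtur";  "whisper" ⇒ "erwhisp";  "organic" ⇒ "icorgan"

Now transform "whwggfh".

In each case the input is transformed by: move the last 2 characters to the front (rotate right by 2).
Applying that to "whwggfh" gives "fhwhwgg".

fhwhwgg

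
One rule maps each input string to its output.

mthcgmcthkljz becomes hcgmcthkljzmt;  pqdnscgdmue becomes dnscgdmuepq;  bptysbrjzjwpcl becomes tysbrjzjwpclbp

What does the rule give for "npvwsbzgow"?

vwsbzgownp

The pattern: move the first 2 characters to the end (rotate left by 2).
For "npvwsbzgow" the result is "vwsbzgownp".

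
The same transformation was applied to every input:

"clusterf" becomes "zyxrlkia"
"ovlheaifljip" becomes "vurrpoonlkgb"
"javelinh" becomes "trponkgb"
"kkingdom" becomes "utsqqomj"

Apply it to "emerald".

In each case the input is transformed by: shift every letter 6 places forward in the alphabet (wrapping around), then sort the characters into reverse alphabetical order.
For "emerald", step one produces "kskxgrj"; step two turns that into "xsrkkjg".

xsrkkjg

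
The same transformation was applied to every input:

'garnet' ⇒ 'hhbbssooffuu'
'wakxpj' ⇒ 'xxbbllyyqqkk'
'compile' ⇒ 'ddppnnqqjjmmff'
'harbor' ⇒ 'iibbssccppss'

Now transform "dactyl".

eebbdduuzzmm

In each case the input is transformed by: shift every letter 1 place forward in the alphabet (wrapping around), then double every character.
Starting from "dactyl": after the first operation, "ebduzm"; after the second, "eebbdduuzzmm".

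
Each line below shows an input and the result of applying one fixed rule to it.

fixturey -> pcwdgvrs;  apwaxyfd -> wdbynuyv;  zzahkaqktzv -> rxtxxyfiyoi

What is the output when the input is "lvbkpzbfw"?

zdujtzinx

What's happening: move the last 3 characters to the front (rotate right by 3), then shift every letter 2 places backward in the alphabet (wrapping around).
For "lvbkpzbfw", step one produces "bfwlvbkpz"; step two turns that into "zdujtzinx".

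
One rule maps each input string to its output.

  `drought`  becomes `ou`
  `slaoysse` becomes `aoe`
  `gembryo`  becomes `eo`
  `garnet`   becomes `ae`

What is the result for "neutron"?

euo

What's happening: keep only the vowels.
On "neutron" that produces "euo".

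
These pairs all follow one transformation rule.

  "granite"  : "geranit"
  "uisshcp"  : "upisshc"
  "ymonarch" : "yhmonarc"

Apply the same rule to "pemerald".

pdemeral

Rule — swap the first and last characters, then move the last character to the front.
For "pemerald", step one produces "demeralp"; step two turns that into "pdemeral".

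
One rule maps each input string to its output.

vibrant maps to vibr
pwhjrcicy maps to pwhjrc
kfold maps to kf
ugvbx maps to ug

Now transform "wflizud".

wfli

Each output is the input with this applied: delete the last 3 characters.
Doing the same to "wflizud": "wfli".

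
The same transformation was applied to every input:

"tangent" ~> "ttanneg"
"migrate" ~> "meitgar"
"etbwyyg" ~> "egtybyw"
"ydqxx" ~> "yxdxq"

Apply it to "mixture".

meirxut

Rule — take characters alternately from the front and the back (1st, last, 2nd, 2nd-last, ...).
Applying that to "mixture" gives "meirxut".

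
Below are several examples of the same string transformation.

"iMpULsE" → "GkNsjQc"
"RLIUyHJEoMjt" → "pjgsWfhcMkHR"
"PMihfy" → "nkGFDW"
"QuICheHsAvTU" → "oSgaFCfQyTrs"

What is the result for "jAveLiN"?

HyTCjGl

Looking at the pairs, the operation is to shift every letter 2 places backward in the alphabet (wrapping around), then flip the case of every letter.
Applying that to "jAveLiN" gives "HyTCjGl".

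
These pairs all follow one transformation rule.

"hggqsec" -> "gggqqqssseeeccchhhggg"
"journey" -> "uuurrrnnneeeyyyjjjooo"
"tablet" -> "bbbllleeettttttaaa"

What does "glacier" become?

aaaccciiieeerrrggglll

Each output is the input with this applied: move the first 2 characters to the end (rotate left by 2), then repeat every character 3 times.
Starting from "glacier": after the first operation, "aciergl"; after the second, "aaaccciiieeerrrggglll".
(Check on "journey": → "urneyjo" → "uuurrrnnneeeyyyjjjooo" ✓)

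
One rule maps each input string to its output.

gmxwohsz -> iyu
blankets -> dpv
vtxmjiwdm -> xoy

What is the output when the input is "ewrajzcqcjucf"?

gcelh

Each output is the input with this applied: keep one character in every 3, starting at position 1 (positions 1st, 4th, 7th, ...), then shift every letter 2 places forward in the alphabet (wrapping around).
On "ewrajzcqcjucf": the first step gives "eacjf", and the second then gives "gcelh".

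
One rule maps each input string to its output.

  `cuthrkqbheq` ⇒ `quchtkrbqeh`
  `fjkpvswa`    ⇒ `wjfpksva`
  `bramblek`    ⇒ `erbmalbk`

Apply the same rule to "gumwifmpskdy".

dugwmfipmksy

The pattern: swap each adjacent pair of characters (1↔2, 3↔4, ...), then move the last character to the front.
Starting from "gumwifmpskdy": after the first operation, "ugwmfipmksyd"; after the second, "dugwmfipmksy".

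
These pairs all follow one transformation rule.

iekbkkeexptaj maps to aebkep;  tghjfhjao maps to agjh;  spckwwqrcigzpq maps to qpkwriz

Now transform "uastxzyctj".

Each output is the input with this applied: keep every other character starting from the second (positions 2nd, 4th, 6th, ...), then move the last character to the front.
On "uastxzyctj": the first step gives "atzcj", and the second then gives "jatzc".

jatzc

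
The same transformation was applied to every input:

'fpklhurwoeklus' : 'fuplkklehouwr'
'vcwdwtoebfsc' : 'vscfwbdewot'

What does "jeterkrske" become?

jkestrekr

The rule is to delete the last character, then take characters alternately from the front and the back (1st, last, 2nd, 2nd-last, ...).
Working it through for "jeterkrske": intermediate "jeterkrsk", final "jkestrekr".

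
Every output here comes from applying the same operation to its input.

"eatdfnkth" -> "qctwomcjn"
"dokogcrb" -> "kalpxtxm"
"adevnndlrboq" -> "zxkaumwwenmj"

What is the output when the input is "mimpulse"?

nbudyvrv

In each case the input is transformed by: reverse the string, then shift every letter 9 places forward in the alphabet (wrapping around).
So "mimpulse" becomes "nbudyvrv".
(Check on "dokogcrb": → "brcgokod" → "kalpxtxm" ✓)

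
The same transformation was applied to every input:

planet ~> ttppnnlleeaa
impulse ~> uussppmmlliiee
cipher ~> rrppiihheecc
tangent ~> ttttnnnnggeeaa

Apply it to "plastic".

What's happening: sort the characters into reverse alphabetical order, then double every character.
Starting from "plastic": after the first operation, "tsplica"; after the second, "ttsspplliiccaa".

ttsspplliiccaa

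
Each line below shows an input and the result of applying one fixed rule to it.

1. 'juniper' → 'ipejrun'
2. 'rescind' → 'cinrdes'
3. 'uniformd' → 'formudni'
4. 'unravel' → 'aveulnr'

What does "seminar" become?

inasrem

What's happening: swap the first and last characters, then move the first 3 characters to the end (rotate left by 3).
For "seminar" the result is "inasrem".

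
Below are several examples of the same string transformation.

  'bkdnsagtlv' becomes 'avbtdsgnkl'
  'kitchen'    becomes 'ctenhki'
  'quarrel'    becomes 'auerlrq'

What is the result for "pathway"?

ayawhtp

In each case the input is transformed by: sort the characters into alphabetical order, then take characters alternately from the front and the back (1st, last, 2nd, 2nd-last, ...).
Applying that to "pathway" gives "ayawhtp".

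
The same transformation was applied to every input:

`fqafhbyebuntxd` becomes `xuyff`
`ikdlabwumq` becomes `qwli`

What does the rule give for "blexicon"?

oxb

In each case the input is transformed by: keep one character in every 3, starting at position 1 (positions 1st, 4th, 7th, ...), then reverse the string.
Working it through for "blexicon": intermediate "bxo", final "oxb".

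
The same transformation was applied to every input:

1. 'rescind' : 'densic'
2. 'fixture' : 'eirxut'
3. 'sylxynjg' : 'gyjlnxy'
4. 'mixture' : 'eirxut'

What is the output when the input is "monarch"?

hocnra

Each output is the input with this applied: take characters alternately from the front and the back (1st, last, 2nd, 2nd-last, ...), then delete the first character.
"monarch" → "mhocnra" → "hocnra".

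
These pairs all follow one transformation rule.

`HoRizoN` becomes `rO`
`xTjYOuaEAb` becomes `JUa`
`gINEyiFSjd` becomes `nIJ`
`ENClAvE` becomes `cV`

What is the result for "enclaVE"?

Cv

Looking at the pairs, the operation is to keep one character in every 3, starting at position 3 (positions 3rd, 6th, 9th, ...), then flip the case of every letter.
Applying that to "enclaVE" gives "Cv".
(Check on "HoRizoN": → "Ro" → "rO" ✓)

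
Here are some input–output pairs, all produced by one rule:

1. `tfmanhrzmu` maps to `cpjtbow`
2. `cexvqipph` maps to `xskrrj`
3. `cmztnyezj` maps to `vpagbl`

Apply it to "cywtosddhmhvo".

vquffjojxq

Each output is the input with this applied: shift every letter 2 places forward in the alphabet (wrapping around), then delete the first 3 characters.
On "cywtosddhmhvo" that produces "vquffjojxq".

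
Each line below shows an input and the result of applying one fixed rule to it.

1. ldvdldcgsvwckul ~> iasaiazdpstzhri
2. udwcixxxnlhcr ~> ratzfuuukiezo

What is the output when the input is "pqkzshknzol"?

The transformation: shift every letter 3 places backward in the alphabet (wrapping around).
For "pqkzshknzol" the result is "mnhwpehkwli".

mnhwpehkwli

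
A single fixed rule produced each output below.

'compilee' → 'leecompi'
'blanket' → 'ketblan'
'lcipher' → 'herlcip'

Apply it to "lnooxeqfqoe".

In each case the input is transformed by: move the last 3 characters to the front (rotate right by 3).
For "lnooxeqfqoe" the result is "qoelnooxeqf".

qoelnooxeqf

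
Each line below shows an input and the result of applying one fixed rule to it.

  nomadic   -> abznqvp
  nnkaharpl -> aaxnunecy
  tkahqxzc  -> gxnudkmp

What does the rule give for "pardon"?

cneqba

Each output is the input with this applied: shift every letter 13 places forward in the alphabet (wrapping around) — i.e. ROT13.
Doing the same to "pardon": "cneqba".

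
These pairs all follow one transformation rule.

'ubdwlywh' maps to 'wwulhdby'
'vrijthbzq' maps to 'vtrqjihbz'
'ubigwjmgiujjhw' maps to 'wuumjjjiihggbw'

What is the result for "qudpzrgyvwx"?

The transformation: sort the characters into reverse alphabetical order, then move the first character to the end.
"qudpzrgyvwx" → "zyxwvurqpgd" → "yxwvurqpgdz".

yxwvurqpgdz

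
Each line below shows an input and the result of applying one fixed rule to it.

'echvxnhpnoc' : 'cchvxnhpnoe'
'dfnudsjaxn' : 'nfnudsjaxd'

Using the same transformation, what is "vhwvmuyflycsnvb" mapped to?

The pattern: swap the first and last characters.
So "vhwvmuyflycsnvb" becomes "bhwvmuyflycsnvv".

bhwvmuyflycsnvv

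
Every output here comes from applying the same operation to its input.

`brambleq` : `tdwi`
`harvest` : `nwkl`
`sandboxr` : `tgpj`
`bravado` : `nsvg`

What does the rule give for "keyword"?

ogjv

What's happening: shift every letter 8 places backward in the alphabet (wrapping around), then keep only the last 4 characters.
For "keyword", step one produces "cwqogjv"; step two turns that into "ogjv".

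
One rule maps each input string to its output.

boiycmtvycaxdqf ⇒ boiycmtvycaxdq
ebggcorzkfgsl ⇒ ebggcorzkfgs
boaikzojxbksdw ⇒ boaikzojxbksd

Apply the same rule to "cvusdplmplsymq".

The rule is to delete the last character.
For "cvusdplmplsymq" the result is "cvusdplmplsym".

cvusdplmplsym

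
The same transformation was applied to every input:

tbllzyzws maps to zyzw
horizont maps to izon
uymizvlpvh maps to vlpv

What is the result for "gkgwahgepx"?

Rule — delete the last character, then keep only the last 4 characters.
"gkgwahgepx" → "gkgwahgep" → "hgep".

hgep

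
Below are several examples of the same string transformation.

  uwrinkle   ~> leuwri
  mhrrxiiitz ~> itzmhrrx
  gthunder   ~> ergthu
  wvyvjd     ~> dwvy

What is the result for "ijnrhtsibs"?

In each case the input is transformed by: swap the front and back halves of the string, then delete the first 2 characters.
"ijnrhtsibs" → "tsibsijnrh" → "ibsijnrh".

ibsijnrh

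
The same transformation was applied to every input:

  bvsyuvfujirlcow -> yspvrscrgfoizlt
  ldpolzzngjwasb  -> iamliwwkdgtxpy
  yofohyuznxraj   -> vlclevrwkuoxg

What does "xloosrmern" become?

uillpojbok

The rule is to shift every letter 3 places backward in the alphabet (wrapping around).
So "xloosrmern" becomes "uillpojbok".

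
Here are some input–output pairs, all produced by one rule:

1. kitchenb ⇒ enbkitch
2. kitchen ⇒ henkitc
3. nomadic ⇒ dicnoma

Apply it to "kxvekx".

ekxkxv

Rule — move the last 3 characters to the front (rotate right by 3).
"kxvekx" → "ekxkxv".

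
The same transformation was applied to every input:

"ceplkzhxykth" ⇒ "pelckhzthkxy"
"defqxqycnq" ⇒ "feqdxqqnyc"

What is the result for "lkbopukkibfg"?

In each case the input is transformed by: move the first 2 characters to the end (rotate left by 2), then take characters alternately from the front and the back (1st, last, 2nd, 2nd-last, ...).
Starting from "lkbopukkibfg": after the first operation, "bopukkibfglk"; after the second, "bkolpgufkbki".
(Check on "ceplkzhxykth": → "plkzhxykthce" → "pelckhzthkxy" ✓)

bkolpgufkbki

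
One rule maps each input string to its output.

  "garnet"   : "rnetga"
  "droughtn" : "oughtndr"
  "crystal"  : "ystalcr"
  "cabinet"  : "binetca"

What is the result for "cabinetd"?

binetdca

Each output is the input with this applied: move the first 2 characters to the end (rotate left by 2).
Applying that to "cabinetd" gives "binetdca".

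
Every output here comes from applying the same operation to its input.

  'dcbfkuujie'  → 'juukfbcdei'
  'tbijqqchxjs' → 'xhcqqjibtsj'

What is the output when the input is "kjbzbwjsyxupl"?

Looking at the pairs, the operation is to reverse the string, then move the first 2 characters to the end (rotate left by 2).
"kjbzbwjsyxupl" → "uxysjwbzbjklp".

uxysjwbzbjklp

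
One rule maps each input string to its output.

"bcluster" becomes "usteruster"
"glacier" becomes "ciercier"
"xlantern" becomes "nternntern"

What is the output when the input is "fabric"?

ricric

Looking at the pairs, the operation is to delete the first 3 characters, then write the whole string twice.
For "fabric", step one produces "ric"; step two turns that into "ricric".
(Check on "bcluster": → "uster" → "usteruster" ✓)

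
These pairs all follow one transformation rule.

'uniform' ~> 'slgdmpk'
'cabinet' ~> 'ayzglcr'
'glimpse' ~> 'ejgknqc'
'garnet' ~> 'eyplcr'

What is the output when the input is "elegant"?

cjceylr

In each case the input is transformed by: shift every letter 2 places backward in the alphabet (wrapping around).
So "elegant" becomes "cjceylr".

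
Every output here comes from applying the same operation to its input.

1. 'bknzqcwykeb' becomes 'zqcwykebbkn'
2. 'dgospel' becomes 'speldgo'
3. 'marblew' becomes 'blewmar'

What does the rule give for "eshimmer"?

immeresh

What's happening: move the first 3 characters to the end (rotate left by 3).
"eshimmer" → "immeresh".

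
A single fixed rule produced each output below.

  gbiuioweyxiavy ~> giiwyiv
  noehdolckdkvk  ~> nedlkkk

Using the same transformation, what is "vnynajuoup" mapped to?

vyauu

In each case the input is transformed by: keep every other character starting from the first (positions 1st, 3rd, 5th, ...).
Applying that to "vnynajuoup" gives "vyauu".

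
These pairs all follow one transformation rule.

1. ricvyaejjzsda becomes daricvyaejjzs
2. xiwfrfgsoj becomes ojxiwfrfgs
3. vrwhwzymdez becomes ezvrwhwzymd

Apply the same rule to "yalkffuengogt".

Looking at the pairs, the operation is to move the last 2 characters to the front (rotate right by 2).
Doing the same to "yalkffuengogt": "gtyalkffuengo".

gtyalkffuengo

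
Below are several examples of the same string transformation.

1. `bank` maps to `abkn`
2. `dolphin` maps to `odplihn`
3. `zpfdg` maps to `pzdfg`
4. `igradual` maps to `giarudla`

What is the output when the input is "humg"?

The rule is to swap each adjacent pair of characters (1↔2, 3↔4, ...).
Applying that to "humg" gives "uhgm".

uhgm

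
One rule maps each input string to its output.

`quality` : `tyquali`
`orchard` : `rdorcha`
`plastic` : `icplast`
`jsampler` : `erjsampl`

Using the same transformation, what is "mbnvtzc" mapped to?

In each case the input is transformed by: move the last 2 characters to the front (rotate right by 2).
So "mbnvtzc" becomes "zcmbnvt".

zcmbnvt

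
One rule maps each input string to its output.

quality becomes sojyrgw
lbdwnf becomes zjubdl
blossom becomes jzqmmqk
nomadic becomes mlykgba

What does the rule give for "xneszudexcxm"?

lvqcsxcbavkv

Each output is the input with this applied: swap each adjacent pair of characters (1↔2, 3↔4, ...), then shift every letter 2 places backward in the alphabet (wrapping around).
Working it through for "xneszudexcxm": intermediate "nxseuzedcxmx", final "lvqcsxcbavkv".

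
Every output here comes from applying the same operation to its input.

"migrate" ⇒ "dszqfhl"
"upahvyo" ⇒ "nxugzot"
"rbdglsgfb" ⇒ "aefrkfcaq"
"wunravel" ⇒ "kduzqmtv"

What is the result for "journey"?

Each output is the input with this applied: reverse the string, then shift every letter 1 place backward in the alphabet (wrapping around).
So "journey" becomes "xdmqtni".

xdmqtni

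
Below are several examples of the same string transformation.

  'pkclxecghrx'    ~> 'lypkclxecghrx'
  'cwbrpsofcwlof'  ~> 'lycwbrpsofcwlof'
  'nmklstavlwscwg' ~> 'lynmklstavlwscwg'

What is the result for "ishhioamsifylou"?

lyishhioamsifylou

What's happening: prepend "ly".
Doing the same to "ishhioamsifylou": "lyishhioamsifylou".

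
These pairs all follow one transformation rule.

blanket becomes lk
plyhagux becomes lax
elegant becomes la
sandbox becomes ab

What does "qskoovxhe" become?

soh

The rule is to keep one character in every 3, starting at position 2 (positions 2nd, 5th, 8th, ...).
Applying that to "qskoovxhe" gives "soh".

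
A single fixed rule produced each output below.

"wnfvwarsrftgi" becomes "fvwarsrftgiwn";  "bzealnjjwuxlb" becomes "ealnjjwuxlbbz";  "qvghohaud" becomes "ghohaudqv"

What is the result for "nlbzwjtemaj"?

The pattern: move the first 2 characters to the end (rotate left by 2).
So "nlbzwjtemaj" becomes "bzwjtemajnl".

bzwjtemajnl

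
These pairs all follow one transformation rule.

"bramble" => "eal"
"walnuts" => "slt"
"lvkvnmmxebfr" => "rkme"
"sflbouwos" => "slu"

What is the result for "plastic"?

cai

Looking at the pairs, the operation is to move the last character to the front, then keep one character in every 3, starting at position 1 (positions 1st, 4th, 7th, ...).
For "plastic", step one produces "cplasti"; step two turns that into "cai".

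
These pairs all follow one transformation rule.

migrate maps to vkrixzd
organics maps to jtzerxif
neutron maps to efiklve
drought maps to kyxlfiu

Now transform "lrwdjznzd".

uqeqaunic

Rule — reverse the string, then shift every letter 9 places backward in the alphabet (wrapping around).
"lrwdjznzd" → "dznzjdwrl" → "uqeqaunic".
(Check on "organics": → "scinagro" → "jtzerxif" ✓)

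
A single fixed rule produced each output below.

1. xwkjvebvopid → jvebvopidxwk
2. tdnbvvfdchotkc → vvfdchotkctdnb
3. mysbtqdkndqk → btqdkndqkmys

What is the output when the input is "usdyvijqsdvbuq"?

vijqsdvbuqusdy

The rule is to swap the front and back halves of the string, then move the last 3 characters to the front (rotate right by 3).
"usdyvijqsdvbuq" → "vijqsdvbuqusdy".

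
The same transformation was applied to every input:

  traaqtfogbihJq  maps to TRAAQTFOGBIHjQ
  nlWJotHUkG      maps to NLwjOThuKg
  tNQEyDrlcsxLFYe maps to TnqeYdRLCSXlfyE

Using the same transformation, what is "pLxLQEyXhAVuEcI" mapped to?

PlXlqeYxHavUeCi

What's happening: flip the case of every letter.
Applying that to "pLxLQEyXhAVuEcI" gives "PlXlqeYxHavUeCi".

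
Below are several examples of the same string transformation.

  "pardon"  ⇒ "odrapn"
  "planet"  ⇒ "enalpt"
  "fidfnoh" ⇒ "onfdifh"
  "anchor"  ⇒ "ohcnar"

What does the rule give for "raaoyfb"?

The transformation: move the last character to the front, then reverse the string.
Starting from "raaoyfb": after the first operation, "braaoyf"; after the second, "fyoaarb".

fyoaarb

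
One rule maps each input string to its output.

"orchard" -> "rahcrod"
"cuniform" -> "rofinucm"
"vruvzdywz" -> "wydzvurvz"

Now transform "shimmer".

emmihsr

The pattern: move the last character to the front, then reverse the string.
Working it through for "shimmer": intermediate "rshimme", final "emmihsr".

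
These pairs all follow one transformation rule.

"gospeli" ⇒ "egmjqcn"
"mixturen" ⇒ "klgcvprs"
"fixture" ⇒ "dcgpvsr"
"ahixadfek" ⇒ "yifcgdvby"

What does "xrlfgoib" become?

In each case the input is transformed by: shift every letter 2 places backward in the alphabet (wrapping around), then take characters alternately from the front and the back (1st, last, 2nd, 2nd-last, ...).
Starting from "xrlfgoib": after the first operation, "vpjdemgz"; after the second, "vzpgjmde".

vzpgjmde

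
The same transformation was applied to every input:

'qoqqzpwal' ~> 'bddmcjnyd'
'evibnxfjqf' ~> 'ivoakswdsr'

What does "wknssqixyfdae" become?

Looking at the pairs, the operation is to shift every letter 13 places forward in the alphabet (wrapping around) — i.e. ROT13, then move the first character to the end.
Working it through for "wknssqixyfdae": intermediate "jxaffdvklsqnr", final "xaffdvklsqnrj".

xaffdvklsqnrj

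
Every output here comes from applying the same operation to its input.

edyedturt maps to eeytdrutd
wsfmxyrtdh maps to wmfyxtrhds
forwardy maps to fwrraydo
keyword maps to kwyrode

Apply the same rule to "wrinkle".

wnilker

The rule is to swap each adjacent pair of characters (1↔2, 3↔4, ...), then move the first character to the end.
On "wrinkle": the first step gives "rwnilke", and the second then gives "wnilker".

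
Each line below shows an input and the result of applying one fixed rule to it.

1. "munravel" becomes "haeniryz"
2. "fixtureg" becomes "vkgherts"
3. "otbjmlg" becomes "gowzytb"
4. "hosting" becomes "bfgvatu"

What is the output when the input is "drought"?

ebhtugq

Looking at the pairs, the operation is to shift every letter 13 places forward in the alphabet (wrapping around) — i.e. ROT13, then move the first character to the end.
"drought" → "qebhtug" → "ebhtugq".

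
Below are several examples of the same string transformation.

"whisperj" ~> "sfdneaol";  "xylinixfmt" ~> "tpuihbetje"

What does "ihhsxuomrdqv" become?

The rule is to take characters alternately from the front and the back (1st, last, 2nd, 2nd-last, ...), then shift every letter 4 places backward in the alphabet (wrapping around).
For "ihhsxuomrdqv", step one produces "ivhqhdsrxmuo"; step two turns that into "erdmdzontiqk".

erdmdzontiqk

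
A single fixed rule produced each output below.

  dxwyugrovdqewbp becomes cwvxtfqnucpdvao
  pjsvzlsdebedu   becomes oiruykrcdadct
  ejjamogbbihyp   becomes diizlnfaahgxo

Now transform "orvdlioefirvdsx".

Looking at the pairs, the operation is to shift every letter 1 place backward in the alphabet (wrapping around).
Doing the same to "orvdlioefirvdsx": "nquckhndehqucrw".

nquckhndehqucrw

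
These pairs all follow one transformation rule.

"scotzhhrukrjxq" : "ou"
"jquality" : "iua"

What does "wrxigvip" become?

The rule is to move the last 3 characters to the front (rotate right by 3), then keep only the vowels.
"wrxigvip" → "vipwrxig" → "ii".

ii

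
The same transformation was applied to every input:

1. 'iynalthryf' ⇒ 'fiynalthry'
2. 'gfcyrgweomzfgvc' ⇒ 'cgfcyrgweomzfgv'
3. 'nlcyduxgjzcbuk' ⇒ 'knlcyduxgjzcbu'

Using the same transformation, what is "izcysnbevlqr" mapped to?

Each output is the input with this applied: move the last character to the front.
Doing the same to "izcysnbevlqr": "rizcysnbevlq".

rizcysnbevlq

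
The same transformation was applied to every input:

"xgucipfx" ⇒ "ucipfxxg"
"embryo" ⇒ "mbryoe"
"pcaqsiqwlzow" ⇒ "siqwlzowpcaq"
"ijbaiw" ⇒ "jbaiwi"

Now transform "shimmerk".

immerksh

The transformation: move the last 2 characters to the front (rotate right by 2), then swap the front and back halves of the string.
On "shimmerk" that produces "immerksh".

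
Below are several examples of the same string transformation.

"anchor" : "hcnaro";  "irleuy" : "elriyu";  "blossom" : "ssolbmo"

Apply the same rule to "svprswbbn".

bwsrpvsnb

The transformation: move the last 2 characters to the front (rotate right by 2), then reverse the string.
For "svprswbbn", step one produces "bnsvprswb"; step two turns that into "bwsrpvsnb".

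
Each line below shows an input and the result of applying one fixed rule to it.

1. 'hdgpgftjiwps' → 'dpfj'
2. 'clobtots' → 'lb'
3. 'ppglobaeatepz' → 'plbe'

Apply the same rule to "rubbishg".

ub

Rule — keep every other character starting from the second (positions 2nd, 4th, 6th, ...), then delete the last 2 characters.
Applying both steps to "rubbishg": "ubsg", then "ub".
(Check on "ppglobaeatepz": → "plbetp" → "plbe" ✓)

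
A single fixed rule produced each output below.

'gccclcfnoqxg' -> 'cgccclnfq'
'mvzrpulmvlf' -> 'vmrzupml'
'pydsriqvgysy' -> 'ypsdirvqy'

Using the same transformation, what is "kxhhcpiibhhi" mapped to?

xkhhpciih

The rule is to swap each adjacent pair of characters (1↔2, 3↔4, ...), then delete the last 3 characters.
On "kxhhcpiibhhi": the first step gives "xkhhpciihbih", and the second then gives "xkhhpciih".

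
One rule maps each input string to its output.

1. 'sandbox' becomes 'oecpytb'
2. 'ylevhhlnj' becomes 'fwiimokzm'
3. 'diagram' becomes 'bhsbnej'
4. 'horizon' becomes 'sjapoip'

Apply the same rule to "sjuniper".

vojqfstk

In each case the input is transformed by: move the first 2 characters to the end (rotate left by 2), then shift every letter 1 place forward in the alphabet (wrapping around).
Starting from "sjuniper": after the first operation, "unipersj"; after the second, "vojqfstk".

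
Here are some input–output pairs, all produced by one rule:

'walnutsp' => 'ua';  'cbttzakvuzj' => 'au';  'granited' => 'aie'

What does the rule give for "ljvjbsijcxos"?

io

The rule is to move the first 2 characters to the end (rotate left by 2), then keep only the vowels.
Applying that to "ljvjbsijcxos" gives "io".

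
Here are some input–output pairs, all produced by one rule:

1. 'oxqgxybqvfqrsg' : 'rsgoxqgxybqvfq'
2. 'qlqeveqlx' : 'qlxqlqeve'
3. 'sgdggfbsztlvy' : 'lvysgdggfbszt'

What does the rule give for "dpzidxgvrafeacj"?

The pattern: move the last 3 characters to the front (rotate right by 3).
Doing the same to "dpzidxgvrafeacj": "acjdpzidxgvrafe".

acjdpzidxgvrafe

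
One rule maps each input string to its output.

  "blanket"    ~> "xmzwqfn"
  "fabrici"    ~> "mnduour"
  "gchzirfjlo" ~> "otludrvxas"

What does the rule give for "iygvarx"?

What's happening: shift every letter 12 places forward in the alphabet (wrapping around), then move the first character to the end.
For "iygvarx", step one produces "ukshmdj"; step two turns that into "kshmdju".

kshmdju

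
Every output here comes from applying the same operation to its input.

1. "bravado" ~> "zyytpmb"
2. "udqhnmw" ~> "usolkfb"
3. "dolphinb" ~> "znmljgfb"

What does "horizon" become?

xpmmlgf

The rule is to shift every letter 2 places backward in the alphabet (wrapping around), then sort the characters into reverse alphabetical order.
"horizon" → "fmpgxml" → "xpmmlgf".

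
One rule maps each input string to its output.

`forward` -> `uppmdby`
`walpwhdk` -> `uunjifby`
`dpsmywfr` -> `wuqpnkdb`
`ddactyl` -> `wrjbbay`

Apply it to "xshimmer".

vqpkkgfc

The pattern: sort the characters into reverse alphabetical order, then shift every letter 2 places backward in the alphabet (wrapping around).
Starting from "xshimmer": after the first operation, "xsrmmihe"; after the second, "vqpkkgfc".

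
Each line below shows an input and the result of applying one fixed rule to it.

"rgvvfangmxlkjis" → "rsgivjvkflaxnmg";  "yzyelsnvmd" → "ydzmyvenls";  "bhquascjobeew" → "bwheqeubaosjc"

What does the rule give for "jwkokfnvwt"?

jtwwkvonkf

The rule is to take characters alternately from the front and the back (1st, last, 2nd, 2nd-last, ...).
Doing the same to "jwkokfnvwt": "jtwwkvonkf".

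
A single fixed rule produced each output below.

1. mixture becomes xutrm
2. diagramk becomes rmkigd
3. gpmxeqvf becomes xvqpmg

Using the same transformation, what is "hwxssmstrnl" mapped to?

Each output is the input with this applied: sort the characters into reverse alphabetical order, then delete the last 2 characters.
Applying both steps to "hwxssmstrnl": "xwtsssrnmlh", then "xwtsssrnm".
(Check on "diagramk": → "rmkigdaa" → "rmkigd" ✓)

xwtsssrnm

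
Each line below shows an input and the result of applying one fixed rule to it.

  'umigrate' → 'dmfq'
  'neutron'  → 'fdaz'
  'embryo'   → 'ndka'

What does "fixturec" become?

gdqo

Looking at the pairs, the operation is to shift every letter 12 places forward in the alphabet (wrapping around), then keep only the last 4 characters.
Starting from "fixturec": after the first operation, "rujfgdqo"; after the second, "gdqo".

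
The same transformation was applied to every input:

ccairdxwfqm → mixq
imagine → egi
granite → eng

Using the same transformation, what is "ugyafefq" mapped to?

qaf

The transformation: swap the first and last characters, then keep one character in every 3, starting at position 1 (positions 1st, 4th, 7th, ...).
Applying both steps to "ugyafefq": "qgyafefu", then "qaf".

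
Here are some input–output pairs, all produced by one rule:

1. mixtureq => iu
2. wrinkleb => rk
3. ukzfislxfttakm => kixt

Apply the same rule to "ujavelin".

Rule — keep one character in every 3, starting at position 2 (positions 2nd, 5th, 8th, ...), then delete the last character.
"ujavelin" → "jen" → "je".

je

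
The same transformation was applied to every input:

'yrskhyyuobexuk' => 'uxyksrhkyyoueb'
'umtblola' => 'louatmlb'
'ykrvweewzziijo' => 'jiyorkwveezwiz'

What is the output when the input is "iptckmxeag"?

aeigtpkcxm

What's happening: move the last 3 characters to the front (rotate right by 3), then swap each adjacent pair of characters (1↔2, 3↔4, ...).
"iptckmxeag" → "eagiptckmx" → "aeigtpkcxm".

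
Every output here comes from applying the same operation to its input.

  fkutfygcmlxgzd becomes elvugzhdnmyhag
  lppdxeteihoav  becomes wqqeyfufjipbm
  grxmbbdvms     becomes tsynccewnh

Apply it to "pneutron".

oofvuspq

The rule is to shift every letter 1 place forward in the alphabet (wrapping around), then swap the first and last characters.
On "pneutron": the first step gives "qofvuspo", and the second then gives "oofvuspq".
(Check on "grxmbbdvms": → "hsynccewnt" → "tsynccewnh" ✓)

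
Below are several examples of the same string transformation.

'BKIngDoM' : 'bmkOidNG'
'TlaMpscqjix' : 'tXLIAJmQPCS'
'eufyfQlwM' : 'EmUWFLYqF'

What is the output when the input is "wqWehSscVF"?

Rule — take characters alternately from the front and the back (1st, last, 2nd, 2nd-last, ...), then flip the case of every letter.
On "wqWehSscVF": the first step gives "wFqVWceshS", and the second then gives "WfQvwCESHs".

WfQvwCESHs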